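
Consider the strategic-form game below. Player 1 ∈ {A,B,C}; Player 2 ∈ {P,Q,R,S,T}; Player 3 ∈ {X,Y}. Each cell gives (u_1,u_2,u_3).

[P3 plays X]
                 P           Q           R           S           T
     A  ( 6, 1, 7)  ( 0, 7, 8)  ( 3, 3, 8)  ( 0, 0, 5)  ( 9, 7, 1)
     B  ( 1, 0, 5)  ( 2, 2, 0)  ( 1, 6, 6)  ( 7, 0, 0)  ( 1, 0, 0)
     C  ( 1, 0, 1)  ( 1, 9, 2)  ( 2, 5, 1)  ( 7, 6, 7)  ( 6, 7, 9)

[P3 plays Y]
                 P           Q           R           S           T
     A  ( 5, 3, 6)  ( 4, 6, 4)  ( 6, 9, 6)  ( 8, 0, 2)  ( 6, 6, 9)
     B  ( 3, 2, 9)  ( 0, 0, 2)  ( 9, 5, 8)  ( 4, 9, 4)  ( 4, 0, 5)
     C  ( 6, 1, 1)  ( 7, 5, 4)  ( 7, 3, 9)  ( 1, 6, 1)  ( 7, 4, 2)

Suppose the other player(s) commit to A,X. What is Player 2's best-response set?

argmax u_2 = {Q,T}

u_2(P vs A,X) = 1
u_2(Q vs A,X) = 7
u_2(R vs A,X) = 3
u_2(S vs A,X) = 0
u_2(T vs A,X) = 7
max payoff 7 at {Q,T}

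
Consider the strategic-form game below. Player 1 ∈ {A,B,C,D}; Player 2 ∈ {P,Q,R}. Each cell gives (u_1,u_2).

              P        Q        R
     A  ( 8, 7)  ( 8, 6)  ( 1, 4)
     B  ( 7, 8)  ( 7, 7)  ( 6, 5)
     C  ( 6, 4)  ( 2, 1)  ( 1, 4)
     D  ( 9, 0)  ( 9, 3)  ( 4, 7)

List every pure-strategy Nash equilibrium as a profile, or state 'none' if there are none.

(A,P): not NE [P1→D gives 9>8]
(A,Q): not NE [P1→D gives 9>8; P2→P gives 7>6]
(A,R): not NE [P1→B gives 6>1; P2→P gives 7>4]
(B,P): not NE [P1→D gives 9>7]
(B,Q): not NE [P1→D gives 9>7; P2→P gives 8>7]
(B,R): not NE [P2→P gives 8>5]
(C,P): not NE [P1→D gives 9>6]
(C,Q): not NE [P1→D gives 9>2; P2→R gives 4>1]
(C,R): not NE [P1→B gives 6>1]
(D,P): not NE [P2→R gives 7>0]
(D,Q): not NE [P2→R gives 7>3]
(D,R): not NE [P1→B gives 6>4]

No pure NE.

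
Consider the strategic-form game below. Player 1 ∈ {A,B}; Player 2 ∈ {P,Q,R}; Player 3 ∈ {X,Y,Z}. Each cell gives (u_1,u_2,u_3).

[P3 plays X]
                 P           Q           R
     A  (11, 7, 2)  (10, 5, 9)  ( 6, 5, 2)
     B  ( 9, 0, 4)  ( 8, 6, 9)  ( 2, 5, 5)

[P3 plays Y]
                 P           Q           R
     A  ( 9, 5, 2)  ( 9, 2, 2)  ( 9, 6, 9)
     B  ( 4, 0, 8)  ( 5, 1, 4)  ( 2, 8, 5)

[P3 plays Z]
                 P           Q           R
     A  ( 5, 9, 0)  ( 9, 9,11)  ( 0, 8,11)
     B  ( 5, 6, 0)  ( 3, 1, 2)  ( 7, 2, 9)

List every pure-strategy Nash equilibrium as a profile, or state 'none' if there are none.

(A,P,X): NE
(A,P,Y): not NE [P2→R gives 6>5]
(A,P,Z): not NE [P3→Y gives 2>0]
(A,Q,X): not NE [P2→P gives 7>5; P3→Z gives 11>9]
(A,Q,Y): not NE [P2→R gives 6>2; P3→Z gives 11>2]
(A,Q,Z): NE
(A,R,X): not NE [P2→P gives 7>5; P3→Z gives 11>2]
(A,R,Y): not NE [P3→Z gives 11>9]
(A,R,Z): not NE [P1→B gives 7>0; P2→Q gives 9>8]
(B,P,X): not NE [P1→A gives 11>9; P2→Q gives 6>0; P3→Y gives 8>4]
(B,P,Y): not NE [P1→A gives 9>4; P2→R gives 8>0]
(B,P,Z): not NE [P3→Y gives 8>0]
(B,Q,X): not NE [P1→A gives 10>8]
(B,Q,Y): not NE [P1→A gives 9>5; P2→R gives 8>1; P3→X gives 9>4]
(B,Q,Z): not NE [P1→A gives 9>3; P2→P gives 6>1; P3→X gives 9>2]
(B,R,X): not NE [P1→A gives 6>2; P2→Q gives 6>5; P3→Z gives 9>5]
(B,R,Y): not NE [P1→A gives 9>2; P3→Z gives 9>5]
(B,R,Z): not NE [P2→P gives 6>2]

Nash profiles: (A,P,X), (A,Q,Z)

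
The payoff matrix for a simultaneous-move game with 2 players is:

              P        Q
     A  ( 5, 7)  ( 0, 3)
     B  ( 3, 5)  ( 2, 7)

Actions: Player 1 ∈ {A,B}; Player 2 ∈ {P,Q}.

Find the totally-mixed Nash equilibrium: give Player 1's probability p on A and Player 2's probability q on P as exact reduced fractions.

(p,q) = (1/3, 1/2)

P1 indiff ⇒ q·5+(1-q)·0 = q·3+(1-q)·2 ⇒ q(2) = (1-q)(2) ⇒ q = 1/2
P2 indiff ⇒ p·7+(1-p)·5 = p·3+(1-p)·7 ⇒ p(4) = (1-p)(2) ⇒ p = 1/3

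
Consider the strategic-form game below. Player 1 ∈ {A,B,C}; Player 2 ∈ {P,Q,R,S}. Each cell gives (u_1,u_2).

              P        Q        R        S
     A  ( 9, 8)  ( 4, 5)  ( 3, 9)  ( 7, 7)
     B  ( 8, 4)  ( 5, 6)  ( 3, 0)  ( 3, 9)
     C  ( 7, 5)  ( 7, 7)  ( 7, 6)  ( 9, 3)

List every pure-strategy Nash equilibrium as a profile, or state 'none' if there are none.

(A,P): not NE [P2→R gives 9>8]
(A,Q): not NE [P1→C gives 7>4; P2→R gives 9>5]
(A,R): not NE [P1→C gives 7>3]
(A,S): not NE [P1→C gives 9>7; P2→R gives 9>7]
(B,P): not NE [P1→A gives 9>8; P2→S gives 9>4]
(B,Q): not NE [P1→C gives 7>5; P2→S gives 9>6]
(B,R): not NE [P1→C gives 7>3; P2→S gives 9>0]
(B,S): not NE [P1→C gives 9>3]
(C,P): not NE [P1→A gives 9>7; P2→Q gives 7>5]
(C,Q): NE
(C,R): not NE [P2→Q gives 7>6]
(C,S): not NE [P2→Q gives 7>3]

PSNE = {(C,Q)}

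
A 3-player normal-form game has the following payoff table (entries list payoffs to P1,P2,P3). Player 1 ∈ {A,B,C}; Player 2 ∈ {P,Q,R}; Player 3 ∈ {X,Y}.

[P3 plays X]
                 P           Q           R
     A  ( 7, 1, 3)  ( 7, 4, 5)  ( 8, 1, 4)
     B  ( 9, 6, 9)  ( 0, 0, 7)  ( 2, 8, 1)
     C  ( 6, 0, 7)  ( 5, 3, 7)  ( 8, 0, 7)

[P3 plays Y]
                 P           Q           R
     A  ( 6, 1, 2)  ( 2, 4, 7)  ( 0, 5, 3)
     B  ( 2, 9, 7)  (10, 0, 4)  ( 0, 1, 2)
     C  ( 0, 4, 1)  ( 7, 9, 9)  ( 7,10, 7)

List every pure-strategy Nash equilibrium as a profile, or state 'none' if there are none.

(A,P,X): not NE [P1→B gives 9>7; P2→Q gives 4>1]
(A,P,Y): not NE [P2→R gives 5>1; P3→X gives 3>2]
(A,Q,X): not NE [P3→Y gives 7>5]
(A,Q,Y): not NE [P1→B gives 10>2; P2→R gives 5>4]
(A,R,X): not NE [P2→Q gives 4>1]
(A,R,Y): not NE [P1→C gives 7>0; P3→X gives 4>3]
(B,P,X): not NE [P2→R gives 8>6]
(B,P,Y): not NE [P1→A gives 6>2; P3→X gives 9>7]
(B,Q,X): not NE [P1→A gives 7>0; P2→R gives 8>0]
(B,Q,Y): not NE [P2→P gives 9>0; P3→X gives 7>4]
(B,R,X): not NE [P1→C gives 8>2; P3→Y gives 2>1]
(B,R,Y): not NE [P1→C gives 7>0; P2→P gives 9>1]
(C,P,X): not NE [P1→B gives 9>6; P2→Q gives 3>0]
(C,P,Y): not NE [P1→A gives 6>0; P2→R gives 10>4; P3→X gives 7>1]
(C,Q,X): not NE [P1→A gives 7>5; P3→Y gives 9>7]
(C,Q,Y): not NE [P1→B gives 10>7; P2→R gives 10>9]
(C,R,X): not NE [P2→Q gives 3>0]
(C,R,Y): NE

PSNE = {(C,R,Y)}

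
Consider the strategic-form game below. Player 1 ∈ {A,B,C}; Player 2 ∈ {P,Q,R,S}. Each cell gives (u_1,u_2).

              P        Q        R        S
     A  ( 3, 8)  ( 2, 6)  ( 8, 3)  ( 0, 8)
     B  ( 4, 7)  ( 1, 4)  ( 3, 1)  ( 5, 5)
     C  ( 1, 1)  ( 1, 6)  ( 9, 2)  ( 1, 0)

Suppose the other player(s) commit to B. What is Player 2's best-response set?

BR_2 = {P}

u_2(P vs B) = 7
u_2(Q vs B) = 4
u_2(R vs B) = 1
u_2(S vs B) = 5
max payoff 7 at {P}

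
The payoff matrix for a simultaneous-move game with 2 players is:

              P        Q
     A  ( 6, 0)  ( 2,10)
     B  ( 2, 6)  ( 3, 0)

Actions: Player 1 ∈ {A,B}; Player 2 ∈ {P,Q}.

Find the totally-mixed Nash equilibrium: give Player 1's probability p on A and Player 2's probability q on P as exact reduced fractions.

p=3/8, q=1/5

P1 indiff ⇒ q·6+(1-q)·2 = q·2+(1-q)·3 ⇒ q(4) = (1-q)(1) ⇒ q = 1/5
P2 indiff ⇒ p·0+(1-p)·6 = p·10+(1-p)·0 ⇒ p(-10) = (1-p)(-6) ⇒ p = 3/8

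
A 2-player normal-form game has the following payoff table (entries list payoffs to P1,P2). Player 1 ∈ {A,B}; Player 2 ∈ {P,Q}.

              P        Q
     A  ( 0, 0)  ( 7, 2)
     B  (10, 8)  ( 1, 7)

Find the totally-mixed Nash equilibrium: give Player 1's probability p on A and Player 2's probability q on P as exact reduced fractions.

P1 indiff ⇒ q·0+(1-q)·7 = q·10+(1-q)·1 ⇒ q(-10) = (1-q)(-6) ⇒ q = 3/8
P2 indiff ⇒ p·0+(1-p)·8 = p·2+(1-p)·7 ⇒ p(-2) = (1-p)(-1) ⇒ p = 1/3

(p,q) = (1/3, 3/8)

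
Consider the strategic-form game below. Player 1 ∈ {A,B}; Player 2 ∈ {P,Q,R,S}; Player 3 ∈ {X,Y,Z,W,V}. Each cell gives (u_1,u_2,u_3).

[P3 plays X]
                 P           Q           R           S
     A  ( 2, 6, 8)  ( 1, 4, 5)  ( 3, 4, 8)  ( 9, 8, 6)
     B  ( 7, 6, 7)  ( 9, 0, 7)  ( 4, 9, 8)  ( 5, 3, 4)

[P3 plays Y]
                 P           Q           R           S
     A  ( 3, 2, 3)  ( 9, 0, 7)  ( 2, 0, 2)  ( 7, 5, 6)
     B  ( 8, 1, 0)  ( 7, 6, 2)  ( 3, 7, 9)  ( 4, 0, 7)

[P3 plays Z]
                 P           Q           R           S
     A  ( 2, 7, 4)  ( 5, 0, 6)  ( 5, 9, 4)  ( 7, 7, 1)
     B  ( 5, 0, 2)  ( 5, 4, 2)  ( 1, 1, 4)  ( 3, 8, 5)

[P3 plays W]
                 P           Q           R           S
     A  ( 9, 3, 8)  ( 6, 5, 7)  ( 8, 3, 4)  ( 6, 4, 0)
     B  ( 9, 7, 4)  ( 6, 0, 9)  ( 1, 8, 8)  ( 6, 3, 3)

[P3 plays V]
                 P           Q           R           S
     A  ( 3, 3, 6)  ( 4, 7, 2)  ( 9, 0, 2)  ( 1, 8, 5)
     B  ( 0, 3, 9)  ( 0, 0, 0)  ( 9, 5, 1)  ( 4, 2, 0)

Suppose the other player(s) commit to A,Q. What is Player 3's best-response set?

argmax u_3 = {Y,W}

u_3(X vs A,Q) = 5
u_3(Y vs A,Q) = 7
u_3(Z vs A,Q) = 6
u_3(W vs A,Q) = 7
u_3(V vs A,Q) = 2
max payoff 7 at {Y,W}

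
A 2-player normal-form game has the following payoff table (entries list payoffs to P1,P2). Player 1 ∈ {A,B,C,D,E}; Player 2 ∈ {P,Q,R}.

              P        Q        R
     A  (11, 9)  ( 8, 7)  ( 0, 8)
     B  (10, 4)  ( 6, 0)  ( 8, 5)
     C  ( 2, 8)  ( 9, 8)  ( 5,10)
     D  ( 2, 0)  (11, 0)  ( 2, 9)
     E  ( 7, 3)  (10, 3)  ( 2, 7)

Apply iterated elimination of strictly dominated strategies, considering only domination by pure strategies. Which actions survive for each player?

P2 drop Q (R beats it: A:8>7 B:5>0 C:10>8 D:9>0 E:7>3)
P1 drop C (B beats it: P:10>2 R:8>5)
P1 drop D (B beats it: P:10>2 R:8>2)
P1 drop E (B beats it: P:10>7 R:8>2)
P1→{A,B} P2→{P,R}

IESDS → P1:{A,B} P2:{P,R}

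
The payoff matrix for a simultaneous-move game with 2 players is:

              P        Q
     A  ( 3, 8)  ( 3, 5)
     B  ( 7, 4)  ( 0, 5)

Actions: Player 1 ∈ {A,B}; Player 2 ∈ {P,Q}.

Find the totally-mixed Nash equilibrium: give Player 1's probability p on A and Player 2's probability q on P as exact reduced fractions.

P1 mixes 1/4 on A; P2 mixes 3/7 on P

P1 indiff ⇒ q·3+(1-q)·3 = q·7+(1-q)·0 ⇒ q(-4) = (1-q)(-3) ⇒ q = 3/7
P2 indiff ⇒ p·8+(1-p)·4 = p·5+(1-p)·5 ⇒ p(3) = (1-p)(1) ⇒ p = 1/4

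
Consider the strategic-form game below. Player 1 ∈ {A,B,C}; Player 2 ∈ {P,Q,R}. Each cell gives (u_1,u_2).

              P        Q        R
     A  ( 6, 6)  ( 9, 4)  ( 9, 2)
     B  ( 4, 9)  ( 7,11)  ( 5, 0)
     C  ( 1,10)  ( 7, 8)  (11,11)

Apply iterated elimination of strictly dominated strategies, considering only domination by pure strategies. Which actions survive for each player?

P1 drop B (A beats it: P:6>4 Q:9>7 R:9>5)
P2 drop Q (P beats it: A:6>4 C:10>8)
P1→{A,C} P2→{P,R}

IESDS → P1:{A,C} P2:{P,R}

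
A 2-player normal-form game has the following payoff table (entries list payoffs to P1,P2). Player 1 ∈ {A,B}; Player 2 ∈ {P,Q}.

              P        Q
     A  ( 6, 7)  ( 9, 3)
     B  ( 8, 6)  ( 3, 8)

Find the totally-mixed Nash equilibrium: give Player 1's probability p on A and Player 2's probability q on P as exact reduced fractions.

p=1/3, q=3/4

P1 indiff ⇒ q·6+(1-q)·9 = q·8+(1-q)·3 ⇒ q(-2) = (1-q)(-6) ⇒ q = 3/4
P2 indiff ⇒ p·7+(1-p)·6 = p·3+(1-p)·8 ⇒ p(4) = (1-p)(2) ⇒ p = 1/3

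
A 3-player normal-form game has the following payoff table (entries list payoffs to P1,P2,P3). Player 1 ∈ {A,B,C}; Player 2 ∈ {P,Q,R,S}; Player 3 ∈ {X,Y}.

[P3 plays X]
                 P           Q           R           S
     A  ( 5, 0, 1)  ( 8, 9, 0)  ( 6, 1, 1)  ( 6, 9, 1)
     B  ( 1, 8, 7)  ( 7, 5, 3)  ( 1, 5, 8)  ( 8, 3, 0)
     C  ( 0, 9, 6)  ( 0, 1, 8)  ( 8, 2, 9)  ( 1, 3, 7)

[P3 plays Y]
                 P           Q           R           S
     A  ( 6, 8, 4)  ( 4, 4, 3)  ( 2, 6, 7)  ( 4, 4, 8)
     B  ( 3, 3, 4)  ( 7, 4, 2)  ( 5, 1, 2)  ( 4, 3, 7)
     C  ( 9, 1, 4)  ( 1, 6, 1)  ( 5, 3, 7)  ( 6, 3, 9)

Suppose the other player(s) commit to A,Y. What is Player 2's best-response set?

BR_2 = {P}

u_2(P vs A,Y) = 8
u_2(Q vs A,Y) = 4
u_2(R vs A,Y) = 6
u_2(S vs A,Y) = 4
max payoff 8 at {P}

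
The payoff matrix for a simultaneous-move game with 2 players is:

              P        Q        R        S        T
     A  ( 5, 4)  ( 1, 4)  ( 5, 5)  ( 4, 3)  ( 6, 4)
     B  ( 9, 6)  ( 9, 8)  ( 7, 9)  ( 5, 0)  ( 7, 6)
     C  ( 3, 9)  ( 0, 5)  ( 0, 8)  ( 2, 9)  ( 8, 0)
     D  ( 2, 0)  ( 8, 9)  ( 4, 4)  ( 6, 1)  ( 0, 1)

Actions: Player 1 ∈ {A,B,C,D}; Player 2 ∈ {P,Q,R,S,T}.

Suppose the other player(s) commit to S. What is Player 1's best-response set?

u_1(A vs S) = 4
u_1(B vs S) = 5
u_1(C vs S) = 2
u_1(D vs S) = 6
max payoff 6 at {D}

P1 best: {D}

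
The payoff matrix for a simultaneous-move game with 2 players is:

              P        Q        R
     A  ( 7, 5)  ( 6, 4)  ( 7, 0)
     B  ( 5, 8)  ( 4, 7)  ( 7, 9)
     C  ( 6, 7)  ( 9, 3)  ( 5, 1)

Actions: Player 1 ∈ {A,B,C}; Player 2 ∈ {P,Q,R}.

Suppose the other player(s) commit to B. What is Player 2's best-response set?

BR_2 = {R}

u_2(P vs B) = 8
u_2(Q vs B) = 7
u_2(R vs B) = 9
max payoff 9 at {R}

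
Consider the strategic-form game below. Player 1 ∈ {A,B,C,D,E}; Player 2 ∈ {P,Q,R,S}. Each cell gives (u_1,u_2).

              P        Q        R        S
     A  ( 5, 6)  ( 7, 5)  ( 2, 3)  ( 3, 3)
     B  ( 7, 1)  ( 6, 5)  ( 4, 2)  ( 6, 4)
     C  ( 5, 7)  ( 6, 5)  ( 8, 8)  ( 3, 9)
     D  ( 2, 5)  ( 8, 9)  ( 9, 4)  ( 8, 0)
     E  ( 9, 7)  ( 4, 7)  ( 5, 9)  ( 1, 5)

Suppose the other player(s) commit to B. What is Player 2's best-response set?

BR_2 = {Q}

u_2(P vs B) = 1
u_2(Q vs B) = 5
u_2(R vs B) = 2
u_2(S vs B) = 4
max payoff 5 at {Q}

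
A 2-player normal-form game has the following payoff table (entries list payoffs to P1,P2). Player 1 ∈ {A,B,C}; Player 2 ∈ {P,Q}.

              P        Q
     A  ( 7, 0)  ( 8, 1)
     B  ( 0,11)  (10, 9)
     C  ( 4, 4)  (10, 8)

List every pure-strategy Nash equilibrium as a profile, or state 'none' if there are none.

Nash profiles: (C,Q)

(A,P): not NE [P2→Q gives 1>0]
(A,Q): not NE [P1→C gives 10>8]
(B,P): not NE [P1→A gives 7>0]
(B,Q): not NE [P2→P gives 11>9]
(C,P): not NE [P1→A gives 7>4; P2→Q gives 8>4]
(C,Q): NE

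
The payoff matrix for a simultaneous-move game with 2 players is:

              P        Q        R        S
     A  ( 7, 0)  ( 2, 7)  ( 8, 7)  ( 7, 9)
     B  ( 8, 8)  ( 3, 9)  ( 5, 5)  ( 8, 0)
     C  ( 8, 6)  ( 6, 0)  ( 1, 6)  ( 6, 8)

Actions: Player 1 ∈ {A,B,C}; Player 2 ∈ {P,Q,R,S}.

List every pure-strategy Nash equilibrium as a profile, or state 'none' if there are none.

(A,P): not NE [P1→C gives 8>7; P2→S gives 9>0]
(A,Q): not NE [P1→C gives 6>2; P2→S gives 9>7]
(A,R): not NE [P2→S gives 9>7]
(A,S): not NE [P1→B gives 8>7]
(B,P): not NE [P2→Q gives 9>8]
(B,Q): not NE [P1→C gives 6>3]
(B,R): not NE [P1→A gives 8>5; P2→Q gives 9>5]
(B,S): not NE [P2→Q gives 9>0]
(C,P): not NE [P2→S gives 8>6]
(C,Q): not NE [P2→S gives 8>0]
(C,R): not NE [P1→A gives 8>1; P2→S gives 8>6]
(C,S): not NE [P1→B gives 8>6]

No pure NE.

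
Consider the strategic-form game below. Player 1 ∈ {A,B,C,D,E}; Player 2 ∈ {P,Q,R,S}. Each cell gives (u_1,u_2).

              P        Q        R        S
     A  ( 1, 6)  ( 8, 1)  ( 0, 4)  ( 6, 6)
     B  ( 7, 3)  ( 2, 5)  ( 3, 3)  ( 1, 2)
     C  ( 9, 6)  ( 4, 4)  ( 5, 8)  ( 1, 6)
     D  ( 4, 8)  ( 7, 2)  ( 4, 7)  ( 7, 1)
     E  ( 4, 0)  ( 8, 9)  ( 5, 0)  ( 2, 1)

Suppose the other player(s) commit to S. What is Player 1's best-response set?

u_1(A vs S) = 6
u_1(B vs S) = 1
u_1(C vs S) = 1
u_1(D vs S) = 7
u_1(E vs S) = 2
max payoff 7 at {D}

P1 best: {D}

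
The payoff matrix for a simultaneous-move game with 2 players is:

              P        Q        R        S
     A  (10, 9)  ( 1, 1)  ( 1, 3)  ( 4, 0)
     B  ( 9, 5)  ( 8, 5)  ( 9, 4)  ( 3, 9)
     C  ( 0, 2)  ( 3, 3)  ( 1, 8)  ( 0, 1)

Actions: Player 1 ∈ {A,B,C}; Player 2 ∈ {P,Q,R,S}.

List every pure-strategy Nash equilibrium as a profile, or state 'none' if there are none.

PSNE = {(A,P)}

(A,P): NE
(A,Q): not NE [P1→B gives 8>1; P2→P gives 9>1]
(A,R): not NE [P1→B gives 9>1; P2→P gives 9>3]
(A,S): not NE [P2→P gives 9>0]
(B,P): not NE [P1→A gives 10>9; P2→S gives 9>5]
(B,Q): not NE [P2→S gives 9>5]
(B,R): not NE [P2→S gives 9>4]
(B,S): not NE [P1→A gives 4>3]
(C,P): not NE [P1→A gives 10>0; P2→R gives 8>2]
(C,Q): not NE [P1→B gives 8>3; P2→R gives 8>3]
(C,R): not NE [P1→B gives 9>1]
(C,S): not NE [P1→A gives 4>0; P2→R gives 8>1]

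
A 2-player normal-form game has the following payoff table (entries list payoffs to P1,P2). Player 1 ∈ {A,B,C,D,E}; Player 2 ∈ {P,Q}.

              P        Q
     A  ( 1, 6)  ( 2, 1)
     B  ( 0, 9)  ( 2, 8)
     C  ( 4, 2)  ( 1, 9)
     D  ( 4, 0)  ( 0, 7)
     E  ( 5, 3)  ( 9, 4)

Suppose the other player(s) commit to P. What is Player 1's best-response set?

argmax u_1 = {E}

u_1(A vs P) = 1
u_1(B vs P) = 0
u_1(C vs P) = 4
u_1(D vs P) = 4
u_1(E vs P) = 5
max payoff 5 at {E}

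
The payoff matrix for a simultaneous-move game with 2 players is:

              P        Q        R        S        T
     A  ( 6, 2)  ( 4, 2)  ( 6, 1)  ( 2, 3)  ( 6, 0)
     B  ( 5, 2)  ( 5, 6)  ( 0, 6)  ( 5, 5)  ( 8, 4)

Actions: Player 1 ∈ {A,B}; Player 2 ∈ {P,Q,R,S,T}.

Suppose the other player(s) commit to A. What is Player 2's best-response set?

argmax u_2 = {S}

u_2(P vs A) = 2
u_2(Q vs A) = 2
u_2(R vs A) = 1
u_2(S vs A) = 3
u_2(T vs A) = 0
max payoff 3 at {S}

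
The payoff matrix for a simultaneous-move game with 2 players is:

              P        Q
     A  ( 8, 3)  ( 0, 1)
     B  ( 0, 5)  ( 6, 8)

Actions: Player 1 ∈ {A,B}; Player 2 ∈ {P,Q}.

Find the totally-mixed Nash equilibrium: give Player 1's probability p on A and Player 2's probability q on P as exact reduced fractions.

P1 indiff ⇒ q·8+(1-q)·0 = q·0+(1-q)·6 ⇒ q(8) = (1-q)(6) ⇒ q = 3/7
P2 indiff ⇒ p·3+(1-p)·5 = p·1+(1-p)·8 ⇒ p(2) = (1-p)(3) ⇒ p = 3/5

P1 mixes 3/5 on A; P2 mixes 3/7 on P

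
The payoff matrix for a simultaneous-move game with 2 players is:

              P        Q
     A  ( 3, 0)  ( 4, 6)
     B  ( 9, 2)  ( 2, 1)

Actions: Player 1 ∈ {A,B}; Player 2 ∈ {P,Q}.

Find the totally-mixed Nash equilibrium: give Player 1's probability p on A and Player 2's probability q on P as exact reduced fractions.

P1 indiff ⇒ q·3+(1-q)·4 = q·9+(1-q)·2 ⇒ q(-6) = (1-q)(-2) ⇒ q = 1/4
P2 indiff ⇒ p·0+(1-p)·2 = p·6+(1-p)·1 ⇒ p(-6) = (1-p)(-1) ⇒ p = 1/7

(p,q) = (1/7, 1/4)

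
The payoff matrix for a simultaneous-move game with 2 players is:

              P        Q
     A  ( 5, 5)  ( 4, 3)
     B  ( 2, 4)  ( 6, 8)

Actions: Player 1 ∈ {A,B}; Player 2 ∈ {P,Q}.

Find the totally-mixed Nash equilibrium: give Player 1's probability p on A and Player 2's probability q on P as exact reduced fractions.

p=2/3, q=2/5

P1 indiff ⇒ q·5+(1-q)·4 = q·2+(1-q)·6 ⇒ q(3) = (1-q)(2) ⇒ q = 2/5
P2 indiff ⇒ p·5+(1-p)·4 = p·3+(1-p)·8 ⇒ p(2) = (1-p)(4) ⇒ p = 2/3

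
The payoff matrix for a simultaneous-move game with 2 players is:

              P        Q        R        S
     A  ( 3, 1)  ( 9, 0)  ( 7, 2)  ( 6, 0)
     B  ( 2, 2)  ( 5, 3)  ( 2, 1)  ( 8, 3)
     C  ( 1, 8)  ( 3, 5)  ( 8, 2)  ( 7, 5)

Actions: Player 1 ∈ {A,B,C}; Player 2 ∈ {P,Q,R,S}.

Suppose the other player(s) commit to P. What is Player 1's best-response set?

u_1(A vs P) = 3
u_1(B vs P) = 2
u_1(C vs P) = 1
max payoff 3 at {A}

BR_1 = {A}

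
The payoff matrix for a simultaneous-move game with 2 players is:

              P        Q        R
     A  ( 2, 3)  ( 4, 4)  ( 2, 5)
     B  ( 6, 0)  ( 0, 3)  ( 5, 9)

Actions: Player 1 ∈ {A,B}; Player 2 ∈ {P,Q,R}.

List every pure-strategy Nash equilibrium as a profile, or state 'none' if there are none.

(A,P): not NE [P1→B gives 6>2; P2→R gives 5>3]
(A,Q): not NE [P2→R gives 5>4]
(A,R): not NE [P1→B gives 5>2]
(B,P): not NE [P2→R gives 9>0]
(B,Q): not NE [P1→A gives 4>0; P2→R gives 9>3]
(B,R): NE

NE set: (B,R)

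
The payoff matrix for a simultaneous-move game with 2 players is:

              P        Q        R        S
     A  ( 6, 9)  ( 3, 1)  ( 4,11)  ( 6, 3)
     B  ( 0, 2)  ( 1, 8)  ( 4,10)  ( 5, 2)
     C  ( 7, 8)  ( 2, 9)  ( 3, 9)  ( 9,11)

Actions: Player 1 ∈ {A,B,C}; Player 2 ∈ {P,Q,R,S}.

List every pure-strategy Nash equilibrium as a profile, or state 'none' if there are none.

(A,P): not NE [P1→C gives 7>6; P2→R gives 11>9]
(A,Q): not NE [P2→R gives 11>1]
(A,R): NE
(A,S): not NE [P1→C gives 9>6; P2→R gives 11>3]
(B,P): not NE [P1→C gives 7>0; P2→R gives 10>2]
(B,Q): not NE [P1→A gives 3>1; P2→R gives 10>8]
(B,R): NE
(B,S): not NE [P1→C gives 9>5; P2→R gives 10>2]
(C,P): not NE [P2→S gives 11>8]
(C,Q): not NE [P1→A gives 3>2; P2→S gives 11>9]
(C,R): not NE [P1→B gives 4>3; P2→S gives 11>9]
(C,S): NE

Nash profiles: (A,R), (B,R), (C,S)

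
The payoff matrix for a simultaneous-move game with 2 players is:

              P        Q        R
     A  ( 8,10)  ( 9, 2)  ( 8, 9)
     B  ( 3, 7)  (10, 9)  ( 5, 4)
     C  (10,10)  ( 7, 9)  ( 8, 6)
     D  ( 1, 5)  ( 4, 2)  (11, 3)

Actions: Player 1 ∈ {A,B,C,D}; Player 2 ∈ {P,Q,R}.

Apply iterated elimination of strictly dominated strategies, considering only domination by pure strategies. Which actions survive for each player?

Survivors P1:{A,B,C} P2:{P,Q}

P2 drop R (P beats it: A:10>9 B:7>4 C:10>6 D:5>3)
P1 drop D (A beats it: P:8>1 Q:9>4)
P1→{A,B,C} P2→{P,Q}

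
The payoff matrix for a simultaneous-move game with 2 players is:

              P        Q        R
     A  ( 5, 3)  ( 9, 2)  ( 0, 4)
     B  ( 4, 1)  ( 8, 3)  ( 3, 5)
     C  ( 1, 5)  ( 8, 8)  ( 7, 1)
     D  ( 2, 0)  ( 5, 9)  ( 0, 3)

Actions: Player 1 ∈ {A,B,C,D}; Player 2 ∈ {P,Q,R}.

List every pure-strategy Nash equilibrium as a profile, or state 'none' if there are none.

(A,P): not NE [P2→R gives 4>3]
(A,Q): not NE [P2→R gives 4>2]
(A,R): not NE [P1→C gives 7>0]
(B,P): not NE [P1→A gives 5>4; P2→R gives 5>1]
(B,Q): not NE [P1→A gives 9>8; P2→R gives 5>3]
(B,R): not NE [P1→C gives 7>3]
(C,P): not NE [P1→A gives 5>1; P2→Q gives 8>5]
(C,Q): not NE [P1→A gives 9>8]
(C,R): not NE [P2→Q gives 8>1]
(D,P): not NE [P1→A gives 5>2; P2→Q gives 9>0]
(D,Q): not NE [P1→A gives 9>5]
(D,R): not NE [P1→C gives 7>0; P2→Q gives 9>3]

PSNE: ∅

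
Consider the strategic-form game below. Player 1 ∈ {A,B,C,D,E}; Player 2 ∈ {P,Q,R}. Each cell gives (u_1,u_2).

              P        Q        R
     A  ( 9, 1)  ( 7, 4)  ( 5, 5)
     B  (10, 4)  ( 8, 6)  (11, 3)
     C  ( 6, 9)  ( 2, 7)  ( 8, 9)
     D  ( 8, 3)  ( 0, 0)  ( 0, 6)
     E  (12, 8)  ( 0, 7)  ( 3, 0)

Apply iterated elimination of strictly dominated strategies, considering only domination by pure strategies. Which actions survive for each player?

P1 drop A (B beats it: P:10>9 Q:8>7 R:11>5)
P1 drop C (B beats it: P:10>6 Q:8>2 R:11>8)
P1 drop D (B beats it: P:10>8 Q:8>0 R:11>0)
P2 drop R (P beats it: B:4>3 E:8>0)
P1→{B,E} P2→{P,Q}

IESDS → P1:{B,E} P2:{P,Q}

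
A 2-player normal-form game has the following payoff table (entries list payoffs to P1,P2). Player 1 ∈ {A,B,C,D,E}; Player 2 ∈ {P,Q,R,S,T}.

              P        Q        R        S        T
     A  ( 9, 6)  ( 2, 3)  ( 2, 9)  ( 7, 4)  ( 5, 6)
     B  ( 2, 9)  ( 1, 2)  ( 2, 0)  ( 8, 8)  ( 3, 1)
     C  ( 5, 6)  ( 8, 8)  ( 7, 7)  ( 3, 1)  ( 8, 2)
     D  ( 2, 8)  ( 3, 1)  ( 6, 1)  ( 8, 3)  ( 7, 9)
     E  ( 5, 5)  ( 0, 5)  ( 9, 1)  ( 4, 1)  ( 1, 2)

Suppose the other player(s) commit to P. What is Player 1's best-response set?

u_1(A vs P) = 9
u_1(B vs P) = 2
u_1(C vs P) = 5
u_1(D vs P) = 2
u_1(E vs P) = 5
max payoff 9 at {A}

P1 best: {A}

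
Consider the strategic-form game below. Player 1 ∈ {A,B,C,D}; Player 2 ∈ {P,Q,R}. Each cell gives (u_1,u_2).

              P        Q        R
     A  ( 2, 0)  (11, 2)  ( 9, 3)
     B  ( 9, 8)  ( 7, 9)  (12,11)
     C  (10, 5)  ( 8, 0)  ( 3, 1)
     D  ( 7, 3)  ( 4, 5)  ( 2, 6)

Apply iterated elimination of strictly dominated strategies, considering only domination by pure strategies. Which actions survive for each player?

Survivors P1:{B,C} P2:{P,R}

P1 drop D (B beats it: P:9>7 Q:7>4 R:12>2)
P2 drop Q (R beats it: A:3>2 B:11>9 C:1>0)
P1 drop A (B beats it: P:9>2 R:12>9)
P1→{B,C} P2→{P,R}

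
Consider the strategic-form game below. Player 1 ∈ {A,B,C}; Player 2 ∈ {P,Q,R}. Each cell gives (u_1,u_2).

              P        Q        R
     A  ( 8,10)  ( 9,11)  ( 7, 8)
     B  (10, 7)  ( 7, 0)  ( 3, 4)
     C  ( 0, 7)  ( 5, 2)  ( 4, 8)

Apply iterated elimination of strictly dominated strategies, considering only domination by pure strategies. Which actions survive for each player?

P1 drop C (A beats it: P:8>0 Q:9>5 R:7>4)
P2 drop R (P beats it: A:10>8 B:7>4)
P1→{A,B} P2→{P,Q}

Survivors P1:{A,B} P2:{P,Q}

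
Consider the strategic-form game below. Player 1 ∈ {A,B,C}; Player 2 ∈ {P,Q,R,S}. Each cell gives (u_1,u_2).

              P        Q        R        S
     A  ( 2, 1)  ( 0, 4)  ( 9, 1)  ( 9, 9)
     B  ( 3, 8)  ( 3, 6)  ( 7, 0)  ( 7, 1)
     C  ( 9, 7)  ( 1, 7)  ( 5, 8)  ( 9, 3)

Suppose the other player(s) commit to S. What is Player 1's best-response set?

u_1(A vs S) = 9
u_1(B vs S) = 7
u_1(C vs S) = 9
max payoff 9 at {A,C}

argmax u_1 = {A,C}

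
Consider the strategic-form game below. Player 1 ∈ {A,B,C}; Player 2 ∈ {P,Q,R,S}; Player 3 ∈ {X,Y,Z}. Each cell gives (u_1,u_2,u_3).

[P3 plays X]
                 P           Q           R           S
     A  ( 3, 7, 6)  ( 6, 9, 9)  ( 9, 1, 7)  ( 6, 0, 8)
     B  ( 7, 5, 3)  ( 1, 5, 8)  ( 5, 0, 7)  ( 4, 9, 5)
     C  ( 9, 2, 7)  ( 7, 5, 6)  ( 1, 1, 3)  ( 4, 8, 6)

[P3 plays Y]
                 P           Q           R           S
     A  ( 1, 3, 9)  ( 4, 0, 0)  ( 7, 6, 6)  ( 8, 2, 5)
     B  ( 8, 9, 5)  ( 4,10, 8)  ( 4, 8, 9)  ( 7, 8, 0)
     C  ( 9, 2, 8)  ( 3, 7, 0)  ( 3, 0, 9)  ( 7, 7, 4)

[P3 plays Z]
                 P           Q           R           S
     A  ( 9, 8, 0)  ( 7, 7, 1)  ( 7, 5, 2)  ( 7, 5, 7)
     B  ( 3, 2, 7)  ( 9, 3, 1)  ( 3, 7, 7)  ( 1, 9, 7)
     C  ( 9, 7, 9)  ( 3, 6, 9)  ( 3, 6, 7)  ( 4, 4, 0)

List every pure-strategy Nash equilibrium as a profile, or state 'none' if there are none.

NE set: (B,Q,Y), (C,P,Z)

(A,P,X): not NE [P1→C gives 9>3; P2→Q gives 9>7; P3→Y gives 9>6]
(A,P,Y): not NE [P1→C gives 9>1; P2→R gives 6>3]
(A,P,Z): not NE [P3→Y gives 9>0]
(A,Q,X): not NE [P1→C gives 7>6]
(A,Q,Y): not NE [P2→R gives 6>0; P3→X gives 9>0]
(A,Q,Z): not NE [P1→B gives 9>7; P2→P gives 8>7; P3→X gives 9>1]
(A,R,X): not NE [P2→Q gives 9>1]
(A,R,Y): not NE [P3→X gives 7>6]
(A,R,Z): not NE [P2→P gives 8>5; P3→X gives 7>2]
(A,S,X): not NE [P2→Q gives 9>0]
(A,S,Y): not NE [P2→R gives 6>2; P3→X gives 8>5]
(A,S,Z): not NE [P2→P gives 8>5; P3→X gives 8>7]
(B,P,X): not NE [P1→C gives 9>7; P2→S gives 9>5; P3→Z gives 7>3]
(B,P,Y): not NE [P1→C gives 9>8; P2→Q gives 10>9; P3→Z gives 7>5]
(B,P,Z): not NE [P1→C gives 9>3; P2→S gives 9>2]
(B,Q,X): not NE [P1→C gives 7>1; P2→S gives 9>5]
(B,Q,Y): NE
(B,Q,Z): not NE [P2→S gives 9>3; P3→Y gives 8>1]
(B,R,X): not NE [P1→A gives 9>5; P2→S gives 9>0; P3→Y gives 9>7]
(B,R,Y): not NE [P1→A gives 7>4; P2→Q gives 10>8]
(B,R,Z): not NE [P1→A gives 7>3; P2→S gives 9>7; P3→Y gives 9>7]
(B,S,X): not NE [P1→A gives 6>4; P3→Z gives 7>5]
(B,S,Y): not NE [P1→A gives 8>7; P2→Q gives 10>8; P3→Z gives 7>0]
(B,S,Z): not NE [P1→A gives 7>1]
(C,P,X): not NE [P2→S gives 8>2; P3→Z gives 9>7]
(C,P,Y): not NE [P2→S gives 7>2; P3→Z gives 9>8]
(C,P,Z): NE
(C,Q,X): not NE [P2→S gives 8>5; P3→Z gives 9>6]
(C,Q,Y): not NE [P1→B gives 4>3; P3→Z gives 9>0]
(C,Q,Z): not NE [P1→B gives 9>3; P2→P gives 7>6]
(C,R,X): not NE [P1→A gives 9>1; P2→S gives 8>1; P3→Y gives 9>3]
(C,R,Y): not NE [P1→A gives 7>3; P2→S gives 7>0]
(C,R,Z): not NE [P1→A gives 7>3; P2→P gives 7>6; P3→Y gives 9>7]
(C,S,X): not NE [P1→A gives 6>4]
(C,S,Y): not NE [P1→A gives 8>7; P3→X gives 6>4]
(C,S,Z): not NE [P1→A gives 7>4; P2→P gives 7>4; P3→X gives 6>0]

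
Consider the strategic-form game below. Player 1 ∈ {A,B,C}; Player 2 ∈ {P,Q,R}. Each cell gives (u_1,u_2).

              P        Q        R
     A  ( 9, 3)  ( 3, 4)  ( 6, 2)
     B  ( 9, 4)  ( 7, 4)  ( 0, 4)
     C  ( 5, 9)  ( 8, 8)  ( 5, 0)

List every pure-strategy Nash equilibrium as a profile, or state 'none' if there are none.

(A,P): not NE [P2→Q gives 4>3]
(A,Q): not NE [P1→C gives 8>3]
(A,R): not NE [P2→Q gives 4>2]
(B,P): NE
(B,Q): not NE [P1→C gives 8>7]
(B,R): not NE [P1→A gives 6>0]
(C,P): not NE [P1→B gives 9>5]
(C,Q): not NE [P2→P gives 9>8]
(C,R): not NE [P1→A gives 6>5; P2→P gives 9>0]

Nash profiles: (B,P)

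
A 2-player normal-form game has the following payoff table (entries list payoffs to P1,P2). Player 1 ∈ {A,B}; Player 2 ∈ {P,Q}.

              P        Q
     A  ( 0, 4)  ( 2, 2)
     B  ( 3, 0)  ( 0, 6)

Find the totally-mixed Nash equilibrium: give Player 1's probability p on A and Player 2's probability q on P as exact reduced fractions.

P1 indiff ⇒ q·0+(1-q)·2 = q·3+(1-q)·0 ⇒ q(-3) = (1-q)(-2) ⇒ q = 2/5
P2 indiff ⇒ p·4+(1-p)·0 = p·2+(1-p)·6 ⇒ p(2) = (1-p)(6) ⇒ p = 3/4

p=3/4, q=2/5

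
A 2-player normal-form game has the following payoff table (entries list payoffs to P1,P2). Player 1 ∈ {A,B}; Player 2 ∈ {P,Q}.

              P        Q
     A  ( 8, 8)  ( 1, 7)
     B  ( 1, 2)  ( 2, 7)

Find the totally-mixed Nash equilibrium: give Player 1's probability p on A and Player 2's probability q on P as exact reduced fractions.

(p,q) = (5/6, 1/8)

P1 indiff ⇒ q·8+(1-q)·1 = q·1+(1-q)·2 ⇒ q(7) = (1-q)(1) ⇒ q = 1/8
P2 indiff ⇒ p·8+(1-p)·2 = p·7+(1-p)·7 ⇒ p(1) = (1-p)(5) ⇒ p = 5/6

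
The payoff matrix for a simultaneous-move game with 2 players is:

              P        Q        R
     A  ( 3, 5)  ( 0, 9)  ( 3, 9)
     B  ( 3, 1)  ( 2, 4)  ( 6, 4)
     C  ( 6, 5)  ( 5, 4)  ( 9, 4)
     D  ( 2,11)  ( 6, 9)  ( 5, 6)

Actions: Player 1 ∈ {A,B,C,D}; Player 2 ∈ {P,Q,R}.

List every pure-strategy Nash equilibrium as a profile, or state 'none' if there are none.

PSNE = {(C,P)}

(A,P): not NE [P1→C gives 6>3; P2→R gives 9>5]
(A,Q): not NE [P1→D gives 6>0]
(A,R): not NE [P1→C gives 9>3]
(B,P): not NE [P1→C gives 6>3; P2→R gives 4>1]
(B,Q): not NE [P1→D gives 6>2]
(B,R): not NE [P1→C gives 9>6]
(C,P): NE
(C,Q): not NE [P1→D gives 6>5; P2→P gives 5>4]
(C,R): not NE [P2→P gives 5>4]
(D,P): not NE [P1→C gives 6>2]
(D,Q): not NE [P2→P gives 11>9]
(D,R): not NE [P1→C gives 9>5; P2→P gives 11>6]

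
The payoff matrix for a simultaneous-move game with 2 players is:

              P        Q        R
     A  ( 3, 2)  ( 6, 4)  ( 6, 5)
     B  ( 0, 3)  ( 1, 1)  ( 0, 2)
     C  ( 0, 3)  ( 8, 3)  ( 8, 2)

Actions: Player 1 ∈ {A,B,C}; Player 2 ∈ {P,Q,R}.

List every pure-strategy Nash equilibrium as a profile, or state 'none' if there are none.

(A,P): not NE [P2→R gives 5>2]
(A,Q): not NE [P1→C gives 8>6; P2→R gives 5>4]
(A,R): not NE [P1→C gives 8>6]
(B,P): not NE [P1→A gives 3>0]
(B,Q): not NE [P1→C gives 8>1; P2→P gives 3>1]
(B,R): not NE [P1→C gives 8>0; P2→P gives 3>2]
(C,P): not NE [P1→A gives 3>0]
(C,Q): NE
(C,R): not NE [P2→Q gives 3>2]

Nash profiles: (C,Q)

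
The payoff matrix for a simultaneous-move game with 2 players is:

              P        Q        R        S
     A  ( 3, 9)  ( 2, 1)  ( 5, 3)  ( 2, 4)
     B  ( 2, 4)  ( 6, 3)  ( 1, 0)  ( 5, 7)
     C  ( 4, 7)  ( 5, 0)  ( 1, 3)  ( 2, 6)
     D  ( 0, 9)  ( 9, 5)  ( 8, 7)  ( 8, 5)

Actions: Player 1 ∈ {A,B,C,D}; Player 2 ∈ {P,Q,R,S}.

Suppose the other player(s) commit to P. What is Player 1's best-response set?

P1 best: {C}

u_1(A vs P) = 3
u_1(B vs P) = 2
u_1(C vs P) = 4
u_1(D vs P) = 0
max payoff 4 at {C}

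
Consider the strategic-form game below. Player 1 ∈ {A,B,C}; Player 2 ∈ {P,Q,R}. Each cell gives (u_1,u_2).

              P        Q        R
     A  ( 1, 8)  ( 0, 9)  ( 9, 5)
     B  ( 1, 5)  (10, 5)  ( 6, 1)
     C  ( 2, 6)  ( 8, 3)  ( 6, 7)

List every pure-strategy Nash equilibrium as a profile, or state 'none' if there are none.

(A,P): not NE [P1→C gives 2>1; P2→Q gives 9>8]
(A,Q): not NE [P1→B gives 10>0]
(A,R): not NE [P2→Q gives 9>5]
(B,P): not NE [P1→C gives 2>1]
(B,Q): NE
(B,R): not NE [P1→A gives 9>6; P2→Q gives 5>1]
(C,P): not NE [P2→R gives 7>6]
(C,Q): not NE [P1→B gives 10>8; P2→R gives 7>3]
(C,R): not NE [P1→A gives 9>6]

NE set: (B,Q)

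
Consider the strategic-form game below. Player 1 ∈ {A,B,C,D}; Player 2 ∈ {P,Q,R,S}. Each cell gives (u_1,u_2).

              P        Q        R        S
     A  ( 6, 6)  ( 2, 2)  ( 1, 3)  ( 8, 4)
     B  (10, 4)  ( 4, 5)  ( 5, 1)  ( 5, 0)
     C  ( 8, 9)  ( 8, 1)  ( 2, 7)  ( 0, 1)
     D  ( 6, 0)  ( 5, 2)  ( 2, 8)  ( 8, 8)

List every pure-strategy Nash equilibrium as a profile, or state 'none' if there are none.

(A,P): not NE [P1→B gives 10>6]
(A,Q): not NE [P1→C gives 8>2; P2→P gives 6>2]
(A,R): not NE [P1→B gives 5>1; P2→P gives 6>3]
(A,S): not NE [P2→P gives 6>4]
(B,P): not NE [P2→Q gives 5>4]
(B,Q): not NE [P1→C gives 8>4]
(B,R): not NE [P2→Q gives 5>1]
(B,S): not NE [P1→D gives 8>5; P2→Q gives 5>0]
(C,P): not NE [P1→B gives 10>8]
(C,Q): not NE [P2→P gives 9>1]
(C,R): not NE [P1→B gives 5>2; P2→P gives 9>7]
(C,S): not NE [P1→D gives 8>0; P2→P gives 9>1]
(D,P): not NE [P1→B gives 10>6; P2→S gives 8>0]
(D,Q): not NE [P1→C gives 8>5; P2→S gives 8>2]
(D,R): not NE [P1→B gives 5>2]
(D,S): NE

Nash profiles: (D,S)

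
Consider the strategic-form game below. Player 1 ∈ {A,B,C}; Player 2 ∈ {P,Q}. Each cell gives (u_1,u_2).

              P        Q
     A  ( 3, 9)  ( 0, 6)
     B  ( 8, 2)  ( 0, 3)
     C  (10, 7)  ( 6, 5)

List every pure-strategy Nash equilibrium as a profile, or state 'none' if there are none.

(A,P): not NE [P1→C gives 10>3]
(A,Q): not NE [P1→C gives 6>0; P2→P gives 9>6]
(B,P): not NE [P1→C gives 10>8; P2→Q gives 3>2]
(B,Q): not NE [P1→C gives 6>0]
(C,P): NE
(C,Q): not NE [P2→P gives 7>5]

NE set: (C,P)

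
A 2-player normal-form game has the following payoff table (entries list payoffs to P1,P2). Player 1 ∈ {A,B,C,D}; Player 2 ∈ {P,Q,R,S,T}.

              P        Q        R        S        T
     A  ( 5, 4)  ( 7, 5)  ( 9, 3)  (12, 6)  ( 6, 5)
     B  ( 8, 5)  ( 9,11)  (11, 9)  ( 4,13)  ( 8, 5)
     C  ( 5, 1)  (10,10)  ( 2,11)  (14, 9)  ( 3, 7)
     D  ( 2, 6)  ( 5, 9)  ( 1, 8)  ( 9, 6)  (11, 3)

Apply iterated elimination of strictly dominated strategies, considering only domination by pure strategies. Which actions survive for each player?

P2 drop P (Q beats it: A:5>4 B:11>5 C:10>1 D:9>6)
P2 drop T (S beats it: A:6>5 B:13>5 C:9>7 D:6>3)
P1 drop D (A beats it: Q:7>5 R:9>1 S:12>9)
P1→{A,B,C} P2→{Q,R,S}

IESDS → P1:{A,B,C} P2:{Q,R,S}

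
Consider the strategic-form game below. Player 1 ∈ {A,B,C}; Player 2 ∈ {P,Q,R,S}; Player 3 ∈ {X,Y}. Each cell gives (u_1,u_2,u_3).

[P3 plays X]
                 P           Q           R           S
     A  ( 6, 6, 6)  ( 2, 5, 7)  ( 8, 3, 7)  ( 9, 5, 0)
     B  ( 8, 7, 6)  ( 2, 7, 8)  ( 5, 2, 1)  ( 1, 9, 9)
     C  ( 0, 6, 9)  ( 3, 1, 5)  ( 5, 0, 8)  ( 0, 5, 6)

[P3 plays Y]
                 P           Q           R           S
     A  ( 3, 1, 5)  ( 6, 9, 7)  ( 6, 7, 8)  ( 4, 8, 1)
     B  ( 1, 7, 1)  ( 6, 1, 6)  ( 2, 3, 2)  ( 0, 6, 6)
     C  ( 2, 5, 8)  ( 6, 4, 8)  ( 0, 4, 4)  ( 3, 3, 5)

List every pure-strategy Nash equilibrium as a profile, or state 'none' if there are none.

(A,P,X): not NE [P1→B gives 8>6]
(A,P,Y): not NE [P2→Q gives 9>1; P3→X gives 6>5]
(A,Q,X): not NE [P1→C gives 3>2; P2→P gives 6>5]
(A,Q,Y): NE
(A,R,X): not NE [P2→P gives 6>3; P3→Y gives 8>7]
(A,R,Y): not NE [P2→Q gives 9>7]
(A,S,X): not NE [P2→P gives 6>5; P3→Y gives 1>0]
(A,S,Y): not NE [P2→Q gives 9>8]
(B,P,X): not NE [P2→S gives 9>7]
(B,P,Y): not NE [P1→A gives 3>1; P3→X gives 6>1]
(B,Q,X): not NE [P1→C gives 3>2; P2→S gives 9>7]
(B,Q,Y): not NE [P2→P gives 7>1; P3→X gives 8>6]
(B,R,X): not NE [P1→A gives 8>5; P2→S gives 9>2; P3→Y gives 2>1]
(B,R,Y): not NE [P1→A gives 6>2; P2→P gives 7>3]
(B,S,X): not NE [P1→A gives 9>1]
(B,S,Y): not NE [P1→A gives 4>0; P2→P gives 7>6; P3→X gives 9>6]
(C,P,X): not NE [P1→B gives 8>0]
(C,P,Y): not NE [P1→A gives 3>2; P3→X gives 9>8]
(C,Q,X): not NE [P2→P gives 6>1; P3→Y gives 8>5]
(C,Q,Y): not NE [P2→P gives 5>4]
(C,R,X): not NE [P1→A gives 8>5; P2→P gives 6>0]
(C,R,Y): not NE [P1→A gives 6>0; P2→P gives 5>4; P3→X gives 8>4]
(C,S,X): not NE [P1→A gives 9>0; P2→P gives 6>5]
(C,S,Y): not NE [P1→A gives 4>3; P2→P gives 5>3; P3→X gives 6>5]

NE set: (A,Q,Y)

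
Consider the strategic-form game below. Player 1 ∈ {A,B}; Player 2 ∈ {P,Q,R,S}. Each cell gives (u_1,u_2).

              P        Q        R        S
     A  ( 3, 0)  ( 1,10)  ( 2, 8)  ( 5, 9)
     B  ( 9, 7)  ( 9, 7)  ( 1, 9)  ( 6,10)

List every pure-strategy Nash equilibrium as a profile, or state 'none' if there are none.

(A,P): not NE [P1→B gives 9>3; P2→Q gives 10>0]
(A,Q): not NE [P1→B gives 9>1]
(A,R): not NE [P2→Q gives 10>8]
(A,S): not NE [P1→B gives 6>5; P2→Q gives 10>9]
(B,P): not NE [P2→S gives 10>7]
(B,Q): not NE [P2→S gives 10>7]
(B,R): not NE [P1→A gives 2>1; P2→S gives 10>9]
(B,S): NE

NE set: (B,S)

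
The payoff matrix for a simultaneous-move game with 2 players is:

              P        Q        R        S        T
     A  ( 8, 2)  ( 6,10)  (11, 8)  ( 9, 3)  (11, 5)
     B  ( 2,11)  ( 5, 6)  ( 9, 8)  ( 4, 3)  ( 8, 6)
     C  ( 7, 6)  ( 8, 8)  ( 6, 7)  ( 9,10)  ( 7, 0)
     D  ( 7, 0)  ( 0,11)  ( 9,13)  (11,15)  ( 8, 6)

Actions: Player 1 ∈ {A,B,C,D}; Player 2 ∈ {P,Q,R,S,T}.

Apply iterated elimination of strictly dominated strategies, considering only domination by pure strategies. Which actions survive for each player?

P1 drop B (A beats it: P:8>2 Q:6>5 R:11>9 S:9>4 T:11>8)
P2 drop P (Q beats it: A:10>2 C:8>6 D:11>0)
P2 drop T (Q beats it: A:10>5 C:8>0 D:11>6)
P1→{A,C,D} P2→{Q,R,S}

Remaining: P1:{A,C,D} P2:{Q,R,S}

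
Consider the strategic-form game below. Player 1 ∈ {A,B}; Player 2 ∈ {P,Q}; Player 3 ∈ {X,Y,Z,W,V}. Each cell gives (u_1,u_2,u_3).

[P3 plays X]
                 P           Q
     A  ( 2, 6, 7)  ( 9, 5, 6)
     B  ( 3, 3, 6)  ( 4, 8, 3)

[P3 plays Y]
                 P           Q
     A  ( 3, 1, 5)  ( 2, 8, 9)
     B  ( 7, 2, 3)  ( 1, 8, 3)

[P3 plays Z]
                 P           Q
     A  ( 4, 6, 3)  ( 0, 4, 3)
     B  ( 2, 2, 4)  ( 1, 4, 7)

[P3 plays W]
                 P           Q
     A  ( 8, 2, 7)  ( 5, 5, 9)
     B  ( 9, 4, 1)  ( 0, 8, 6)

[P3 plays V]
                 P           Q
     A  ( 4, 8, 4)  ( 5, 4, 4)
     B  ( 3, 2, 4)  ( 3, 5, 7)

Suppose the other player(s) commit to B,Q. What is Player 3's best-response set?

P3 best: {Z,V}

u_3(X vs B,Q) = 3
u_3(Y vs B,Q) = 3
u_3(Z vs B,Q) = 7
u_3(W vs B,Q) = 6
u_3(V vs B,Q) = 7
max payoff 7 at {Z,V}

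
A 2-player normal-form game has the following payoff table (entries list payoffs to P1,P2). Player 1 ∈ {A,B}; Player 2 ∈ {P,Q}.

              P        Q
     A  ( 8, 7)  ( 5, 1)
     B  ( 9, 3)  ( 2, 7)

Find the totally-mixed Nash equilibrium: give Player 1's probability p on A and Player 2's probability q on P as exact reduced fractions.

(p,q) = (2/5, 3/4)

P1 indiff ⇒ q·8+(1-q)·5 = q·9+(1-q)·2 ⇒ q(-1) = (1-q)(-3) ⇒ q = 3/4
P2 indiff ⇒ p·7+(1-p)·3 = p·1+(1-p)·7 ⇒ p(6) = (1-p)(4) ⇒ p = 2/5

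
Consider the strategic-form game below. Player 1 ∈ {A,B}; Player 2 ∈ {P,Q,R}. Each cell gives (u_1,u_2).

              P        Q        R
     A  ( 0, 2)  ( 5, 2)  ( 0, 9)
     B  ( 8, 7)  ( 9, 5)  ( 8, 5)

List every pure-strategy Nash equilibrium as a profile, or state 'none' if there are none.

NE set: (B,P)

(A,P): not NE [P1→B gives 8>0; P2→R gives 9>2]
(A,Q): not NE [P1→B gives 9>5; P2→R gives 9>2]
(A,R): not NE [P1→B gives 8>0]
(B,P): NE
(B,Q): not NE [P2→P gives 7>5]
(B,R): not NE [P2→P gives 7>5]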